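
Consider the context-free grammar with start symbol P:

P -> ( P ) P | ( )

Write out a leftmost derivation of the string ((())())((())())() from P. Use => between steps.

P => (P)P => ((P)P)P => ((())P)P => ((())())P => ((())())(P)P => ((())())((P)P)P => ((())())((())P)P => ((())())((())())P => ((())())((())())()

P => (P)P   [P -> ( P ) P]
(P)P => ((P)P)P   [P -> ( P ) P]
((P)P)P => ((())P)P   [P -> ( )]
((())P)P => ((())())P   [P -> ( )]
((())())P => ((())())(P)P   [P -> ( P ) P]
((())())(P)P => ((())())((P)P)P   [P -> ( P ) P]
((())())((P)P)P => ((())())((())P)P   [P -> ( )]
((())())((())P)P => ((())())((())())P   [P -> ( )]
((())())((())())P => ((())())((())())()   [P -> ( )]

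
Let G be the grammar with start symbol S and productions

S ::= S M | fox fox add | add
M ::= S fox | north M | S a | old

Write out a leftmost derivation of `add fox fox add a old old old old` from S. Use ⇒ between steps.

S ⇒ S M ⇒ S M M ⇒ S M M M ⇒ S M M M M ⇒ S M M M M M ⇒ add M M M M M ⇒ add S a M M M M ⇒ add fox fox add a M M M M ⇒ add fox fox add a old M M M ⇒ add fox fox add a old old M M ⇒ add fox fox add a old old old M ⇒ add fox fox add a old old old old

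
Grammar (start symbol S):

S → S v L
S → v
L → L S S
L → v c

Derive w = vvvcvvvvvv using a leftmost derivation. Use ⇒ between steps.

S ⇒ SvL ⇒ vvL ⇒ vvLSS ⇒ vvLSSSS ⇒ vvLSSSSSS ⇒ vvvcSSSSSS ⇒ vvvcvSSSSS ⇒ vvvcvvSSSS ⇒ vvvcvvvSSS ⇒ vvvcvvvvSS ⇒ vvvcvvvvvS ⇒ vvvcvvvvvv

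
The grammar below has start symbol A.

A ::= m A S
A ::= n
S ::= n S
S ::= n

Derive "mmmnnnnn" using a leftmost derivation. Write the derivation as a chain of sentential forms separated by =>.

A => mAS   [A ::= m A S]
mAS => mmASS   [A ::= m A S]
mmASS => mmmASSS   [A ::= m A S]
mmmASSS => mmmnSSS   [A ::= n]
mmmnSSS => mmmnnSSS   [S ::= n S]
mmmnnSSS => mmmnnnSS   [S ::= n]
mmmnnnSS => mmmnnnnS   [S ::= n]
mmmnnnnS => mmmnnnnn   [S ::= n]

A => mAS => mmASS => mmmASSS => mmmnSSS => mmmnnSSS => mmmnnnSS => mmmnnnnS => mmmnnnnn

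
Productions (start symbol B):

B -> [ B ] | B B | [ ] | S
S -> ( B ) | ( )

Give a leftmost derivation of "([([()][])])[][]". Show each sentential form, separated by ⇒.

B ⇒ BB ⇒ BBB ⇒ SBB ⇒ (B)BB ⇒ ([B])BB ⇒ ([S])BB ⇒ ([(B)])BB ⇒ ([(BB)])BB ⇒ ([([B]B)])BB ⇒ ([([S]B)])BB ⇒ ([([()]B)])BB ⇒ ([([()][])])BB ⇒ ([([()][])])[]B ⇒ ([([()][])])[][]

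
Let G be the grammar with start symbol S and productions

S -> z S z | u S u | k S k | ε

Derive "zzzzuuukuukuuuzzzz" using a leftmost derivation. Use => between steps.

S=>zSz=>zzSzz=>zzzSzzz=>zzzzSzzzz=>zzzzuSuzzzz=>zzzzuuSuuzzzz=>zzzzuuuSuuuzzzz=>zzzzuuukSkuuuzzzz=>zzzzuuukuSukuuuzzzz=>zzzzuuukuukuuuzzzz

S => zSz   [S -> z S z]
zSz => zzSzz   [S -> z S z]
zzSzz => zzzSzzz   [S -> z S z]
zzzSzzz => zzzzSzzzz   [S -> z S z]
zzzzSzzzz => zzzzuSuzzzz   [S -> u S u]
zzzzuSuzzzz => zzzzuuSuuzzzz   [S -> u S u]
zzzzuuSuuzzzz => zzzzuuuSuuuzzzz   [S -> u S u]
zzzzuuuSuuuzzzz => zzzzuuukSkuuuzzzz   [S -> k S k]
zzzzuuukSkuuuzzzz => zzzzuuukuSukuuuzzzz   [S -> u S u]
zzzzuuukuSukuuuzzzz => zzzzuuukuukuuuzzzz   [S -> ε]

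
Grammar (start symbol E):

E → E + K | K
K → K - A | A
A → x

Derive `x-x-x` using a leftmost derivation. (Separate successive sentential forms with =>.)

E => K   [E → K]
K => K-A   [K → K - A]
K-A => K-A-A   [K → K - A]
K-A-A => A-A-A   [K → A]
A-A-A => x-A-A   [A → x]
x-A-A => x-x-A   [A → x]
x-x-A => x-x-x   [A → x]

E => K => K-A => K-A-A => A-A-A => x-A-A => x-x-A => x-x-x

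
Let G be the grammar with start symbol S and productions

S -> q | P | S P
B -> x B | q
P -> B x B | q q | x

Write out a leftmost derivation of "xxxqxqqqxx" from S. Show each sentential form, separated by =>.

S => SP   [S -> S P]
SP => SPP   [S -> S P]
SPP => SPPP   [S -> S P]
SPPP => SPPPP   [S -> S P]
SPPPP => PPPPP   [S -> P]
PPPPP => xPPPP   [P -> x]
xPPPP => xBxBPPP   [P -> B x B]
xBxBPPP => xxBxBPPP   [B -> x B]
xxBxBPPP => xxxBxBPPP   [B -> x B]
xxxBxBPPP => xxxqxBPPP   [B -> q]
xxxqxBPPP => xxxqxqPPP   [B -> q]
xxxqxqPPP => xxxqxqqqPP   [P -> q q]
xxxqxqqqPP => xxxqxqqqxP   [P -> x]
xxxqxqqqxP => xxxqxqqqxx   [P -> x]

S=>SP=>SPP=>SPPP=>SPPPP=>PPPPP=>xPPPP=>xBxBPPP=>xxBxBPPP=>xxxBxBPPP=>xxxqxBPPP=>xxxqxqPPP=>xxxqxqqqPP=>xxxqxqqqxP=>xxxqxqqqxx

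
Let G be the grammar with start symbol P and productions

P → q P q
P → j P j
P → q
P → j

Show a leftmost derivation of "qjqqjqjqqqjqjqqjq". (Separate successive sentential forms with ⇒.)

P⇒qPq⇒qjPjq⇒qjqPqjq⇒qjqqPqqjq⇒qjqqjPjqqjq⇒qjqqjqPqjqqjq⇒qjqqjqjPjqjqqjq⇒qjqqjqjqPqjqjqqjq⇒qjqqjqjqqqjqjqqjq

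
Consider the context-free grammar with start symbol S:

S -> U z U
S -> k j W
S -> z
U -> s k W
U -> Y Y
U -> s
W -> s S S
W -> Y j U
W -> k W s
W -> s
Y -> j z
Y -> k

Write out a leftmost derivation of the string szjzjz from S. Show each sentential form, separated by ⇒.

S ⇒ UzU   [S -> U z U]
UzU ⇒ szU   [U -> s]
szU ⇒ szYY   [U -> Y Y]
szYY ⇒ szjzY   [Y -> j z]
szjzY ⇒ szjzjz   [Y -> j z]

S ⇒ UzU ⇒ szU ⇒ szYY ⇒ szjzY ⇒ szjzjz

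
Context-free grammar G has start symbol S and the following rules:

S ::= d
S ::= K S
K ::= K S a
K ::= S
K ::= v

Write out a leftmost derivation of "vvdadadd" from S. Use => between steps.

S => KS   [S ::= K S]
KS => vS   [K ::= v]
vS => vKS   [S ::= K S]
vKS => vSS   [K ::= S]
vSS => vKSS   [S ::= K S]
vKSS => vKSaSS   [K ::= K S a]
vKSaSS => vKSaSaSS   [K ::= K S a]
vKSaSaSS => vvSaSaSS   [K ::= v]
vvSaSaSS => vvdaSaSS   [S ::= d]
vvdaSaSS => vvdadaSS   [S ::= d]
vvdadaSS => vvdadadS   [S ::= d]
vvdadadS => vvdadadd   [S ::= d]

S => KS => vS => vKS => vSS => vKSS => vKSaSS => vKSaSaSS => vvSaSaSS => vvdaSaSS => vvdadaSS => vvdadadS => vvdadadd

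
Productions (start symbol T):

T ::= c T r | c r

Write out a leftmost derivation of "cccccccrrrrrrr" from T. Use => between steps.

T => cTr => ccTrr => cccTrrr => ccccTrrrr => cccccTrrrrr => ccccccTrrrrrr => cccccccrrrrrrr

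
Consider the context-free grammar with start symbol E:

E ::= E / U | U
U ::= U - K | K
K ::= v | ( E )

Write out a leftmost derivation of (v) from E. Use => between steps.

E=>U=>K=>(E)=>(U)=>(K)=>(v)

E => U   [E ::= U]
U => K   [U ::= K]
K => (E)   [K ::= ( E )]
(E) => (U)   [E ::= U]
(U) => (K)   [U ::= K]
(K) => (v)   [K ::= v]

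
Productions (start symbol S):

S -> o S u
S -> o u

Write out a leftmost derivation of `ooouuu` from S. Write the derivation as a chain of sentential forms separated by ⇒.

S ⇒ oSu ⇒ ooSuu ⇒ ooouuu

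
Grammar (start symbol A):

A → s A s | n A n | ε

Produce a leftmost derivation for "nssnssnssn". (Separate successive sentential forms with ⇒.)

A ⇒ nAn ⇒ nsAsn ⇒ nssAssn ⇒ nssnAnssn ⇒ nssnsAsnssn ⇒ nssnssnssn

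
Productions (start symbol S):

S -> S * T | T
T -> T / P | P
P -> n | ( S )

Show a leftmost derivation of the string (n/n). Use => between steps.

S => T   [S -> T]
T => P   [T -> P]
P => (S)   [P -> ( S )]
(S) => (T)   [S -> T]
(T) => (T/P)   [T -> T / P]
(T/P) => (P/P)   [T -> P]
(P/P) => (n/P)   [P -> n]
(n/P) => (n/n)   [P -> n]

S=>T=>P=>(S)=>(T)=>(T/P)=>(P/P)=>(n/P)=>(n/n)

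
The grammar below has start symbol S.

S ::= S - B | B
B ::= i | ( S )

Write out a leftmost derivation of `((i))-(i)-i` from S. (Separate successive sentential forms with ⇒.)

S ⇒ S-B   [S ::= S - B]
S-B ⇒ S-B-B   [S ::= S - B]
S-B-B ⇒ B-B-B   [S ::= B]
B-B-B ⇒ (S)-B-B   [B ::= ( S )]
(S)-B-B ⇒ (B)-B-B   [S ::= B]
(B)-B-B ⇒ ((S))-B-B   [B ::= ( S )]
((S))-B-B ⇒ ((B))-B-B   [S ::= B]
((B))-B-B ⇒ ((i))-B-B   [B ::= i]
((i))-B-B ⇒ ((i))-(S)-B   [B ::= ( S )]
((i))-(S)-B ⇒ ((i))-(B)-B   [S ::= B]
((i))-(B)-B ⇒ ((i))-(i)-B   [B ::= i]
((i))-(i)-B ⇒ ((i))-(i)-i   [B ::= i]

S ⇒ S-B ⇒ S-B-B ⇒ B-B-B ⇒ (S)-B-B ⇒ (B)-B-B ⇒ ((S))-B-B ⇒ ((B))-B-B ⇒ ((i))-B-B ⇒ ((i))-(S)-B ⇒ ((i))-(B)-B ⇒ ((i))-(i)-B ⇒ ((i))-(i)-i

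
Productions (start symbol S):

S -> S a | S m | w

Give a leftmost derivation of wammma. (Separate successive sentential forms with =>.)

S=>Sa=>Sma=>Smma=>Smmma=>Sammma=>wammma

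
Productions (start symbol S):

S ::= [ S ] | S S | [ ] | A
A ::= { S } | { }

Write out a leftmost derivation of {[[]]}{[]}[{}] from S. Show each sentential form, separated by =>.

S => SS => AS => {S}S => {[S]}S => {[[]]}S => {[[]]}SS => {[[]]}AS => {[[]]}{S}S => {[[]]}{[]}S => {[[]]}{[]}[S] => {[[]]}{[]}[A] => {[[]]}{[]}[{}]

S => SS   [S ::= S S]
SS => AS   [S ::= A]
AS => {S}S   [A ::= { S }]
{S}S => {[S]}S   [S ::= [ S ]]
{[S]}S => {[[]]}S   [S ::= [ ]]
{[[]]}S => {[[]]}SS   [S ::= S S]
{[[]]}SS => {[[]]}AS   [S ::= A]
{[[]]}AS => {[[]]}{S}S   [A ::= { S }]
{[[]]}{S}S => {[[]]}{[]}S   [S ::= [ ]]
{[[]]}{[]}S => {[[]]}{[]}[S]   [S ::= [ S ]]
{[[]]}{[]}[S] => {[[]]}{[]}[A]   [S ::= A]
{[[]]}{[]}[A] => {[[]]}{[]}[{}]   [A ::= { }]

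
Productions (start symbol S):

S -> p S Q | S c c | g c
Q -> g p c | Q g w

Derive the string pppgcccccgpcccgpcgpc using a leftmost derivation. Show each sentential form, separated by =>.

S => pSQ => ppSQQ => ppSccQQ => pppSQccQQ => pppSccQccQQ => pppSccccQccQQ => pppgcccccQccQQ => pppgcccccgpcccQQ => pppgcccccgpcccgpcQ => pppgcccccgpcccgpcgpc

S => pSQ   [S -> p S Q]
pSQ => ppSQQ   [S -> p S Q]
ppSQQ => ppSccQQ   [S -> S c c]
ppSccQQ => pppSQccQQ   [S -> p S Q]
pppSQccQQ => pppSccQccQQ   [S -> S c c]
pppSccQccQQ => pppSccccQccQQ   [S -> S c c]
pppSccccQccQQ => pppgcccccQccQQ   [S -> g c]
pppgcccccQccQQ => pppgcccccgpcccQQ   [Q -> g p c]
pppgcccccgpcccQQ => pppgcccccgpcccgpcQ   [Q -> g p c]
pppgcccccgpcccgpcQ => pppgcccccgpcccgpcgpc   [Q -> g p c]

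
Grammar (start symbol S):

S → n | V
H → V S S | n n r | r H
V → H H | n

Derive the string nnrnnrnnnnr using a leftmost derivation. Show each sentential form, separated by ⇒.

S⇒V⇒HH⇒VSSH⇒HHSSH⇒nnrHSSH⇒nnrnnrSSH⇒nnrnnrnSH⇒nnrnnrnnH⇒nnrnnrnnnnr

S ⇒ V   [S → V]
V ⇒ HH   [V → H H]
HH ⇒ VSSH   [H → V S S]
VSSH ⇒ HHSSH   [V → H H]
HHSSH ⇒ nnrHSSH   [H → n n r]
nnrHSSH ⇒ nnrnnrSSH   [H → n n r]
nnrnnrSSH ⇒ nnrnnrnSH   [S → n]
nnrnnrnSH ⇒ nnrnnrnnH   [S → n]
nnrnnrnnH ⇒ nnrnnrnnnnr   [H → n n r]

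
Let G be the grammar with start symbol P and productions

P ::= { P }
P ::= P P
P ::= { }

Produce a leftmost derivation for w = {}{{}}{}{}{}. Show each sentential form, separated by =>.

P=>PP=>{}P=>{}PP=>{}PPP=>{}PPPP=>{}{P}PPP=>{}{{}}PPP=>{}{{}}{}PP=>{}{{}}{}{}P=>{}{{}}{}{}{}

P => PP   [P ::= P P]
PP => {}P   [P ::= { }]
{}P => {}PP   [P ::= P P]
{}PP => {}PPP   [P ::= P P]
{}PPP => {}PPPP   [P ::= P P]
{}PPPP => {}{P}PPP   [P ::= { P }]
{}{P}PPP => {}{{}}PPP   [P ::= { }]
{}{{}}PPP => {}{{}}{}PP   [P ::= { }]
{}{{}}{}PP => {}{{}}{}{}P   [P ::= { }]
{}{{}}{}{}P => {}{{}}{}{}{}   [P ::= { }]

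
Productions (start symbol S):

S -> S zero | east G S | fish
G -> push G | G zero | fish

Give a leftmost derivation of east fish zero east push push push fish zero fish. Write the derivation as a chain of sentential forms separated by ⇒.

S ⇒ east G S ⇒ east G zero S ⇒ east fish zero S ⇒ east fish zero east G S ⇒ east fish zero east G zero S ⇒ east fish zero east push G zero S ⇒ east fish zero east push push G zero S ⇒ east fish zero east push push push G zero S ⇒ east fish zero east push push push fish zero S ⇒ east fish zero east push push push fish zero fish

S ⇒ east G S   [S -> east G S]
east G S ⇒ east G zero S   [G -> G zero]
east G zero S ⇒ east fish zero S   [G -> fish]
east fish zero S ⇒ east fish zero east G S   [S -> east G S]
east fish zero east G S ⇒ east fish zero east G zero S   [G -> G zero]
east fish zero east G zero S ⇒ east fish zero east push G zero S   [G -> push G]
east fish zero east push G zero S ⇒ east fish zero east push push G zero S   [G -> push G]
east fish zero east push push G zero S ⇒ east fish zero east push push push G zero S   [G -> push G]
east fish zero east push push push G zero S ⇒ east fish zero east push push push fish zero S   [G -> fish]
east fish zero east push push push fish zero S ⇒ east fish zero east push push push fish zero fish   [S -> fish]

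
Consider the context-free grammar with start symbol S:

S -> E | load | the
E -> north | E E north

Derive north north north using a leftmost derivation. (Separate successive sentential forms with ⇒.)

S ⇒ E   [S -> E]
E ⇒ E E north   [E -> E E north]
E E north ⇒ north E north   [E -> north]
north E north ⇒ north north north   [E -> north]

S ⇒ E ⇒ E E north ⇒ north E north ⇒ north north north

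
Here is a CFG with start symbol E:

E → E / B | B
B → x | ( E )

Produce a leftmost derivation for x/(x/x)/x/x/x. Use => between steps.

E => E/B => E/B/B => E/B/B/B => E/B/B/B/B => B/B/B/B/B => x/B/B/B/B => x/(E)/B/B/B => x/(E/B)/B/B/B => x/(B/B)/B/B/B => x/(x/B)/B/B/B => x/(x/x)/B/B/B => x/(x/x)/x/B/B => x/(x/x)/x/x/B => x/(x/x)/x/x/x

E => E/B   [E → E / B]
E/B => E/B/B   [E → E / B]
E/B/B => E/B/B/B   [E → E / B]
E/B/B/B => E/B/B/B/B   [E → E / B]
E/B/B/B/B => B/B/B/B/B   [E → B]
B/B/B/B/B => x/B/B/B/B   [B → x]
x/B/B/B/B => x/(E)/B/B/B   [B → ( E )]
x/(E)/B/B/B => x/(E/B)/B/B/B   [E → E / B]
x/(E/B)/B/B/B => x/(B/B)/B/B/B   [E → B]
x/(B/B)/B/B/B => x/(x/B)/B/B/B   [B → x]
x/(x/B)/B/B/B => x/(x/x)/B/B/B   [B → x]
x/(x/x)/B/B/B => x/(x/x)/x/B/B   [B → x]
x/(x/x)/x/B/B => x/(x/x)/x/x/B   [B → x]
x/(x/x)/x/x/B => x/(x/x)/x/x/x   [B → x]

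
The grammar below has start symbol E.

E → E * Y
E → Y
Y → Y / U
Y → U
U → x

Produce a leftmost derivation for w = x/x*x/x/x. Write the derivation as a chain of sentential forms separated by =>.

E=>E*Y=>Y*Y=>Y/U*Y=>U/U*Y=>x/U*Y=>x/x*Y=>x/x*Y/U=>x/x*Y/U/U=>x/x*U/U/U=>x/x*x/U/U=>x/x*x/x/U=>x/x*x/x/x

E => E*Y   [E → E * Y]
E*Y => Y*Y   [E → Y]
Y*Y => Y/U*Y   [Y → Y / U]
Y/U*Y => U/U*Y   [Y → U]
U/U*Y => x/U*Y   [U → x]
x/U*Y => x/x*Y   [U → x]
x/x*Y => x/x*Y/U   [Y → Y / U]
x/x*Y/U => x/x*Y/U/U   [Y → Y / U]
x/x*Y/U/U => x/x*U/U/U   [Y → U]
x/x*U/U/U => x/x*x/U/U   [U → x]
x/x*x/U/U => x/x*x/x/U   [U → x]
x/x*x/x/U => x/x*x/x/x   [U → x]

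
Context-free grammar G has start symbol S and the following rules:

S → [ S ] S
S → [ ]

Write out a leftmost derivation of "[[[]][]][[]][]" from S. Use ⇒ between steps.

S⇒[S]S⇒[[S]S]S⇒[[[]]S]S⇒[[[]][]]S⇒[[[]][]][S]S⇒[[[]][]][[]]S⇒[[[]][]][[]][]

S ⇒ [S]S   [S → [ S ] S]
[S]S ⇒ [[S]S]S   [S → [ S ] S]
[[S]S]S ⇒ [[[]]S]S   [S → [ ]]
[[[]]S]S ⇒ [[[]][]]S   [S → [ ]]
[[[]][]]S ⇒ [[[]][]][S]S   [S → [ S ] S]
[[[]][]][S]S ⇒ [[[]][]][[]]S   [S → [ ]]
[[[]][]][[]]S ⇒ [[[]][]][[]][]   [S → [ ]]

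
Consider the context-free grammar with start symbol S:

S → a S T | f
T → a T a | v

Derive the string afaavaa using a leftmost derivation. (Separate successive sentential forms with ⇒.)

S ⇒ aST   [S → a S T]
aST ⇒ afT   [S → f]
afT ⇒ afaTa   [T → a T a]
afaTa ⇒ afaaTaa   [T → a T a]
afaaTaa ⇒ afaavaa   [T → v]

S ⇒ aST ⇒ afT ⇒ afaTa ⇒ afaaTaa ⇒ afaavaa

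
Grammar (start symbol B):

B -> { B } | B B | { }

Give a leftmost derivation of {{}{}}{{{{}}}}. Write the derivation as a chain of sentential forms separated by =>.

B => BB => {B}B => {BB}B => {{}B}B => {{}{}}B => {{}{}}{B} => {{}{}}{{B}} => {{}{}}{{{B}}} => {{}{}}{{{{}}}}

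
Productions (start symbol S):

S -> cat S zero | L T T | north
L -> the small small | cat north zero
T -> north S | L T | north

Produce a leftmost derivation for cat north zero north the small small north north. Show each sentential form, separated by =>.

S => L T T   [S -> L T T]
L T T => cat north zero T T   [L -> cat north zero]
cat north zero T T => cat north zero north T   [T -> north]
cat north zero north T => cat north zero north L T   [T -> L T]
cat north zero north L T => cat north zero north the small small T   [L -> the small small]
cat north zero north the small small T => cat north zero north the small small north S   [T -> north S]
cat north zero north the small small north S => cat north zero north the small small north north   [S -> north]

S => L T T => cat north zero T T => cat north zero north T => cat north zero north L T => cat north zero north the small small T => cat north zero north the small small north S => cat north zero north the small small north north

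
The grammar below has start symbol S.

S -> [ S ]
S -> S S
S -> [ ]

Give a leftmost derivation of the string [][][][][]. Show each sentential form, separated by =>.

S => SS   [S -> S S]
SS => SSS   [S -> S S]
SSS => SSSS   [S -> S S]
SSSS => SSSSS   [S -> S S]
SSSSS => []SSSS   [S -> [ ]]
[]SSSS => [][]SSS   [S -> [ ]]
[][]SSS => [][][]SS   [S -> [ ]]
[][][]SS => [][][][]S   [S -> [ ]]
[][][][]S => [][][][][]   [S -> [ ]]

S=>SS=>SSS=>SSSS=>SSSSS=>[]SSSS=>[][]SSS=>[][][]SS=>[][][][]S=>[][][][][]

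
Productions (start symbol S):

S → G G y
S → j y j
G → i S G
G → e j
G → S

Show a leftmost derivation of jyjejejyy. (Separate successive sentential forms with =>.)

S => GGy => SGy => jyjGy => jyjSy => jyjGGyy => jyjejGyy => jyjejejyy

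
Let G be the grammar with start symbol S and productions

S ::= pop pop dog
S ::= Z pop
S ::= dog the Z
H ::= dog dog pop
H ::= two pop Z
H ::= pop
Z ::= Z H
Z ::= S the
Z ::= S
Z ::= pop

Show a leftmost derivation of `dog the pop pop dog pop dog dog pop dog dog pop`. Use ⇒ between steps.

S ⇒ dog the Z ⇒ dog the Z H ⇒ dog the Z H H ⇒ dog the Z H H H ⇒ dog the S H H H ⇒ dog the pop pop dog H H H ⇒ dog the pop pop dog pop H H ⇒ dog the pop pop dog pop dog dog pop H ⇒ dog the pop pop dog pop dog dog pop dog dog pop

S ⇒ dog the Z   [S ::= dog the Z]
dog the Z ⇒ dog the Z H   [Z ::= Z H]
dog the Z H ⇒ dog the Z H H   [Z ::= Z H]
dog the Z H H ⇒ dog the Z H H H   [Z ::= Z H]
dog the Z H H H ⇒ dog the S H H H   [Z ::= S]
dog the S H H H ⇒ dog the pop pop dog H H H   [S ::= pop pop dog]
dog the pop pop dog H H H ⇒ dog the pop pop dog pop H H   [H ::= pop]
dog the pop pop dog pop H H ⇒ dog the pop pop dog pop dog dog pop H   [H ::= dog dog pop]
dog the pop pop dog pop dog dog pop H ⇒ dog the pop pop dog pop dog dog pop dog dog pop   [H ::= dog dog pop]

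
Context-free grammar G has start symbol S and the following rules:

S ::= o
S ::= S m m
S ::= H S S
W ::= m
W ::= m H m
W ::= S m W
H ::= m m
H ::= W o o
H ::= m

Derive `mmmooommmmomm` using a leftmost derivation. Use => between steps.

S => Smm   [S ::= S m m]
Smm => HSSmm   [S ::= H S S]
HSSmm => WooSSmm   [H ::= W o o]
WooSSmm => mHmooSSmm   [W ::= m H m]
mHmooSSmm => mmmooSSmm   [H ::= m]
mmmooSSmm => mmmooSmmSmm   [S ::= S m m]
mmmooSmmSmm => mmmooSmmmmSmm   [S ::= S m m]
mmmooSmmmmSmm => mmmooommmmSmm   [S ::= o]
mmmooommmmSmm => mmmooommmmomm   [S ::= o]

S => Smm => HSSmm => WooSSmm => mHmooSSmm => mmmooSSmm => mmmooSmmSmm => mmmooSmmmmSmm => mmmooommmmSmm => mmmooommmmomm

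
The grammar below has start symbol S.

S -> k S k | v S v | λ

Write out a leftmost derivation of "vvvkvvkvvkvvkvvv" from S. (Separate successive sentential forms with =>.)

S => vSv => vvSvv => vvvSvvv => vvvkSkvvv => vvvkvSvkvvv => vvvkvvSvvkvvv => vvvkvvkSkvvkvvv => vvvkvvkvSvkvvkvvv => vvvkvvkvvkvvkvvv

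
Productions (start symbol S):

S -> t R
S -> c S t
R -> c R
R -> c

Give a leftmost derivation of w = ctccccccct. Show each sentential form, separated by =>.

S=>cSt=>ctRt=>ctcRt=>ctccRt=>ctcccRt=>ctccccRt=>ctcccccRt=>ctccccccRt=>ctccccccct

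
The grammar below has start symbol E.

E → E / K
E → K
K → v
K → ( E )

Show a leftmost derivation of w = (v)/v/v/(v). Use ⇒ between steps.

E ⇒ E/K   [E → E / K]
E/K ⇒ E/K/K   [E → E / K]
E/K/K ⇒ E/K/K/K   [E → E / K]
E/K/K/K ⇒ K/K/K/K   [E → K]
K/K/K/K ⇒ (E)/K/K/K   [K → ( E )]
(E)/K/K/K ⇒ (K)/K/K/K   [E → K]
(K)/K/K/K ⇒ (v)/K/K/K   [K → v]
(v)/K/K/K ⇒ (v)/v/K/K   [K → v]
(v)/v/K/K ⇒ (v)/v/v/K   [K → v]
(v)/v/v/K ⇒ (v)/v/v/(E)   [K → ( E )]
(v)/v/v/(E) ⇒ (v)/v/v/(K)   [E → K]
(v)/v/v/(K) ⇒ (v)/v/v/(v)   [K → v]

E ⇒ E/K ⇒ E/K/K ⇒ E/K/K/K ⇒ K/K/K/K ⇒ (E)/K/K/K ⇒ (K)/K/K/K ⇒ (v)/K/K/K ⇒ (v)/v/K/K ⇒ (v)/v/v/K ⇒ (v)/v/v/(E) ⇒ (v)/v/v/(K) ⇒ (v)/v/v/(v)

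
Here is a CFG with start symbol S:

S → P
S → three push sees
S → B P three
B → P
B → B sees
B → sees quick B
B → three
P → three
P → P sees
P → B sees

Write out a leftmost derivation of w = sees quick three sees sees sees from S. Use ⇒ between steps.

S ⇒ P   [S → P]
P ⇒ P sees   [P → P sees]
P sees ⇒ B sees sees   [P → B sees]
B sees sees ⇒ B sees sees sees   [B → B sees]
B sees sees sees ⇒ sees quick B sees sees sees   [B → sees quick B]
sees quick B sees sees sees ⇒ sees quick three sees sees sees   [B → three]

S ⇒ P ⇒ P sees ⇒ B sees sees ⇒ B sees sees sees ⇒ sees quick B sees sees sees ⇒ sees quick three sees sees sees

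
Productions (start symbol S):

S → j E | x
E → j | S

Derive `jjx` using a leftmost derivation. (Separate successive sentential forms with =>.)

S => jE   [S → j E]
jE => jS   [E → S]
jS => jjE   [S → j E]
jjE => jjS   [E → S]
jjS => jjx   [S → x]

S => jE => jS => jjE => jjS => jjx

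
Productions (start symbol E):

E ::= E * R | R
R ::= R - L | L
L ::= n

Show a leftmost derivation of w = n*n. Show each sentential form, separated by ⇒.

E ⇒ E*R ⇒ R*R ⇒ L*R ⇒ n*R ⇒ n*L ⇒ n*n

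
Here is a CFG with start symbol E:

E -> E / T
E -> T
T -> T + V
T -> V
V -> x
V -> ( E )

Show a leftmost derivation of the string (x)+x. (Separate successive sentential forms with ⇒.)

E ⇒ T   [E -> T]
T ⇒ T+V   [T -> T + V]
T+V ⇒ V+V   [T -> V]
V+V ⇒ (E)+V   [V -> ( E )]
(E)+V ⇒ (T)+V   [E -> T]
(T)+V ⇒ (V)+V   [T -> V]
(V)+V ⇒ (x)+V   [V -> x]
(x)+V ⇒ (x)+x   [V -> x]

E ⇒ T ⇒ T+V ⇒ V+V ⇒ (E)+V ⇒ (T)+V ⇒ (V)+V ⇒ (x)+V ⇒ (x)+x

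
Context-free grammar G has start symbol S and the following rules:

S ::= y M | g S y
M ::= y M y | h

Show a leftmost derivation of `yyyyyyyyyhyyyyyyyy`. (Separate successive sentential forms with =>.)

S => yM => yyMy => yyyMyy => yyyyMyyy => yyyyyMyyyy => yyyyyyMyyyyy => yyyyyyyMyyyyyy => yyyyyyyyMyyyyyyy => yyyyyyyyyMyyyyyyyy => yyyyyyyyyhyyyyyyyy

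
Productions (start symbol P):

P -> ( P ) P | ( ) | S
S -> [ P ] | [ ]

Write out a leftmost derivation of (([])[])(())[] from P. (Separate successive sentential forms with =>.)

P => (P)P => ((P)P)P => ((S)P)P => (([])P)P => (([])S)P => (([])[])P => (([])[])(P)P => (([])[])(())P => (([])[])(())S => (([])[])(())[]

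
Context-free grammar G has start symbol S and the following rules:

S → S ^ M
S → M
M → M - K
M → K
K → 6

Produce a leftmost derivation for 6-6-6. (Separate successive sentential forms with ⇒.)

S⇒M⇒M-K⇒M-K-K⇒K-K-K⇒6-K-K⇒6-6-K⇒6-6-6

S ⇒ M   [S → M]
M ⇒ M-K   [M → M - K]
M-K ⇒ M-K-K   [M → M - K]
M-K-K ⇒ K-K-K   [M → K]
K-K-K ⇒ 6-K-K   [K → 6]
6-K-K ⇒ 6-6-K   [K → 6]
6-6-K ⇒ 6-6-6   [K → 6]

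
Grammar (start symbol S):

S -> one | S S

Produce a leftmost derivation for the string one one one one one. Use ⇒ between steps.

S ⇒ S S ⇒ S S S ⇒ S S S S ⇒ S S S S S ⇒ one S S S S ⇒ one one S S S ⇒ one one one S S ⇒ one one one one S ⇒ one one one one one

S ⇒ S S   [S -> S S]
S S ⇒ S S S   [S -> S S]
S S S ⇒ S S S S   [S -> S S]
S S S S ⇒ S S S S S   [S -> S S]
S S S S S ⇒ one S S S S   [S -> one]
one S S S S ⇒ one one S S S   [S -> one]
one one S S S ⇒ one one one S S   [S -> one]
one one one S S ⇒ one one one one S   [S -> one]
one one one one S ⇒ one one one one one   [S -> one]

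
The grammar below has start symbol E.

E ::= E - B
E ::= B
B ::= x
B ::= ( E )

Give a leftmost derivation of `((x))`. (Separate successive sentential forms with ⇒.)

E ⇒ B ⇒ (E) ⇒ (B) ⇒ ((E)) ⇒ ((B)) ⇒ ((x))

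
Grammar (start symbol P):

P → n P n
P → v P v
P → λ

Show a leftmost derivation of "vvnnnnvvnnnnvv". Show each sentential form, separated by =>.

P => vPv   [P → v P v]
vPv => vvPvv   [P → v P v]
vvPvv => vvnPnvv   [P → n P n]
vvnPnvv => vvnnPnnvv   [P → n P n]
vvnnPnnvv => vvnnnPnnnvv   [P → n P n]
vvnnnPnnnvv => vvnnnnPnnnnvv   [P → n P n]
vvnnnnPnnnnvv => vvnnnnvPvnnnnvv   [P → v P v]
vvnnnnvPvnnnnvv => vvnnnnvvnnnnvv   [P → λ]

P => vPv => vvPvv => vvnPnvv => vvnnPnnvv => vvnnnPnnnvv => vvnnnnPnnnnvv => vvnnnnvPvnnnnvv => vvnnnnvvnnnnvv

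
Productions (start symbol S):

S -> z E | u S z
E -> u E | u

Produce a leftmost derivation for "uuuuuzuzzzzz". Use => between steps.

S=>uSz=>uuSzz=>uuuSzzz=>uuuuSzzzz=>uuuuuSzzzzz=>uuuuuzEzzzzz=>uuuuuzuzzzzz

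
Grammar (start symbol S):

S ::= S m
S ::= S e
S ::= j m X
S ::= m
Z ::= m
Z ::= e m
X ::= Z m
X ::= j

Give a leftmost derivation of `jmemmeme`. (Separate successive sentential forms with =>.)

S => Se   [S ::= S e]
Se => Sme   [S ::= S m]
Sme => Seme   [S ::= S e]
Seme => jmXeme   [S ::= j m X]
jmXeme => jmZmeme   [X ::= Z m]
jmZmeme => jmemmeme   [Z ::= e m]

S => Se => Sme => Seme => jmXeme => jmZmeme => jmemmeme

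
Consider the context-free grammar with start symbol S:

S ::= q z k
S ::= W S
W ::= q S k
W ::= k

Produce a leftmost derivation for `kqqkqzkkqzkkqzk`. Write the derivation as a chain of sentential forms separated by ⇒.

S ⇒ WS ⇒ kS ⇒ kWS ⇒ kqSkS ⇒ kqWSkS ⇒ kqqSkSkS ⇒ kqqWSkSkS ⇒ kqqkSkSkS ⇒ kqqkqzkkSkS ⇒ kqqkqzkkqzkkS ⇒ kqqkqzkkqzkkqzk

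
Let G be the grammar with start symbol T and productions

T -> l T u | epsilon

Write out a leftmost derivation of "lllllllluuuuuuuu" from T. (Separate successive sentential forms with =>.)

T=>lTu=>llTuu=>lllTuuu=>llllTuuuu=>lllllTuuuuu=>llllllTuuuuuu=>lllllllTuuuuuuu=>llllllllTuuuuuuuu=>lllllllluuuuuuuu

T => lTu   [T -> l T u]
lTu => llTuu   [T -> l T u]
llTuu => lllTuuu   [T -> l T u]
lllTuuu => llllTuuuu   [T -> l T u]
llllTuuuu => lllllTuuuuu   [T -> l T u]
lllllTuuuuu => llllllTuuuuuu   [T -> l T u]
llllllTuuuuuu => lllllllTuuuuuuu   [T -> l T u]
lllllllTuuuuuuu => llllllllTuuuuuuuu   [T -> l T u]
llllllllTuuuuuuuu => lllllllluuuuuuuu   [T -> epsilon]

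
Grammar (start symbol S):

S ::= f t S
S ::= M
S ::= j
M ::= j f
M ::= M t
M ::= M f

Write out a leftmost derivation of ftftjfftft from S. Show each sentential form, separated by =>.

S=>ftS=>ftftS=>ftftM=>ftftMt=>ftftMft=>ftftMtft=>ftftMftft=>ftftjfftft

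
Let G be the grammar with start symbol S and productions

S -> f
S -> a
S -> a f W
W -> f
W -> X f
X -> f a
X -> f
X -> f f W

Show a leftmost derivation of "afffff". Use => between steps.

S => afW   [S -> a f W]
afW => afXf   [W -> X f]
afXf => afffWf   [X -> f f W]
afffWf => afffff   [W -> f]

S => afW => afXf => afffWf => afffff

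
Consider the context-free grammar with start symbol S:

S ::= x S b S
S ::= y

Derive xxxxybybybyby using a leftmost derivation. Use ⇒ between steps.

S ⇒ xSbS   [S ::= x S b S]
xSbS ⇒ xxSbSbS   [S ::= x S b S]
xxSbSbS ⇒ xxxSbSbSbS   [S ::= x S b S]
xxxSbSbSbS ⇒ xxxxSbSbSbSbS   [S ::= x S b S]
xxxxSbSbSbSbS ⇒ xxxxybSbSbSbS   [S ::= y]
xxxxybSbSbSbS ⇒ xxxxybybSbSbS   [S ::= y]
xxxxybybSbSbS ⇒ xxxxybybybSbS   [S ::= y]
xxxxybybybSbS ⇒ xxxxybybybybS   [S ::= y]
xxxxybybybybS ⇒ xxxxybybybyby   [S ::= y]

S⇒xSbS⇒xxSbSbS⇒xxxSbSbSbS⇒xxxxSbSbSbSbS⇒xxxxybSbSbSbS⇒xxxxybybSbSbS⇒xxxxybybybSbS⇒xxxxybybybybS⇒xxxxybybybyby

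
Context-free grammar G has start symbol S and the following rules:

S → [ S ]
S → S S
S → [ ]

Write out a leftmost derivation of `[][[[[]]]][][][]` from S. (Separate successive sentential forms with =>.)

S => SS => []S => []SS => []SSS => []SSSS => [][S]SSS => [][[S]]SSS => [][[[S]]]SSS => [][[[[]]]]SSS => [][[[[]]]][]SS => [][[[[]]]][][]S => [][[[[]]]][][][]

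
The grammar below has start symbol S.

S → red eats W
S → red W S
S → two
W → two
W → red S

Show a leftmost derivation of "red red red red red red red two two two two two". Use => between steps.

S => red W S => red red S S => red red red W S S => red red red red S S S => red red red red red W S S S => red red red red red red S S S S => red red red red red red red W S S S S => red red red red red red red two S S S S => red red red red red red red two two S S S => red red red red red red red two two two S S => red red red red red red red two two two two S => red red red red red red red two two two two two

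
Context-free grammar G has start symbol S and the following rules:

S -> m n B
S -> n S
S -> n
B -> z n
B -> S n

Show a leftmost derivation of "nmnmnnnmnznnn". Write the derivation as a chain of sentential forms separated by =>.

S => nS => nmnB => nmnSn => nmnmnBn => nmnmnSnn => nmnmnnSnn => nmnmnnnSnn => nmnmnnnmnBnn => nmnmnnnmnznnn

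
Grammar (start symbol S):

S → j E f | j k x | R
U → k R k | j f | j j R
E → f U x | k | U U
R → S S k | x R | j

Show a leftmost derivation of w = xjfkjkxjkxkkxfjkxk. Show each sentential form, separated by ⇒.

S⇒R⇒xR⇒xSSk⇒xjEfSk⇒xjfUxfSk⇒xjfkRkxfSk⇒xjfkSSkkxfSk⇒xjfkjkxSkkxfSk⇒xjfkjkxjkxkkxfSk⇒xjfkjkxjkxkkxfjkxk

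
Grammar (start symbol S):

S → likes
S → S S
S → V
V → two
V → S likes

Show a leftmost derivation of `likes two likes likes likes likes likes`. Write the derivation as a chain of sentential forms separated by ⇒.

S ⇒ S S   [S → S S]
S S ⇒ V S   [S → V]
V S ⇒ S likes S   [V → S likes]
S likes S ⇒ S S likes S   [S → S S]
S S likes S ⇒ V S likes S   [S → V]
V S likes S ⇒ S likes S likes S   [V → S likes]
S likes S likes S ⇒ V likes S likes S   [S → V]
V likes S likes S ⇒ S likes likes S likes S   [V → S likes]
S likes likes S likes S ⇒ S S likes likes S likes S   [S → S S]
S S likes likes S likes S ⇒ likes S likes likes S likes S   [S → likes]
likes S likes likes S likes S ⇒ likes V likes likes S likes S   [S → V]
likes V likes likes S likes S ⇒ likes two likes likes S likes S   [V → two]
likes two likes likes S likes S ⇒ likes two likes likes likes likes S   [S → likes]
likes two likes likes likes likes S ⇒ likes two likes likes likes likes likes   [S → likes]

S ⇒ S S ⇒ V S ⇒ S likes S ⇒ S S likes S ⇒ V S likes S ⇒ S likes S likes S ⇒ V likes S likes S ⇒ S likes likes S likes S ⇒ S S likes likes S likes S ⇒ likes S likes likes S likes S ⇒ likes V likes likes S likes S ⇒ likes two likes likes S likes S ⇒ likes two likes likes likes likes S ⇒ likes two likes likes likes likes likes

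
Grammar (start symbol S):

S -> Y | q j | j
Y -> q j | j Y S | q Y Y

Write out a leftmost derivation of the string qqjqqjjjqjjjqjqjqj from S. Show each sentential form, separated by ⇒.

S⇒Y⇒qYY⇒qqjY⇒qqjqYY⇒qqjqqYYY⇒qqjqqjYSYY⇒qqjqqjjYSSYY⇒qqjqqjjjYSSSYY⇒qqjqqjjjqjSSSYY⇒qqjqqjjjqjjSSYY⇒qqjqqjjjqjjjSYY⇒qqjqqjjjqjjjqjYY⇒qqjqqjjjqjjjqjqjY⇒qqjqqjjjqjjjqjqjqj

S ⇒ Y   [S -> Y]
Y ⇒ qYY   [Y -> q Y Y]
qYY ⇒ qqjY   [Y -> q j]
qqjY ⇒ qqjqYY   [Y -> q Y Y]
qqjqYY ⇒ qqjqqYYY   [Y -> q Y Y]
qqjqqYYY ⇒ qqjqqjYSYY   [Y -> j Y S]
qqjqqjYSYY ⇒ qqjqqjjYSSYY   [Y -> j Y S]
qqjqqjjYSSYY ⇒ qqjqqjjjYSSSYY   [Y -> j Y S]
qqjqqjjjYSSSYY ⇒ qqjqqjjjqjSSSYY   [Y -> q j]
qqjqqjjjqjSSSYY ⇒ qqjqqjjjqjjSSYY   [S -> j]
qqjqqjjjqjjSSYY ⇒ qqjqqjjjqjjjSYY   [S -> j]
qqjqqjjjqjjjSYY ⇒ qqjqqjjjqjjjqjYY   [S -> q j]
qqjqqjjjqjjjqjYY ⇒ qqjqqjjjqjjjqjqjY   [Y -> q j]
qqjqqjjjqjjjqjqjY ⇒ qqjqqjjjqjjjqjqjqj   [Y -> q j]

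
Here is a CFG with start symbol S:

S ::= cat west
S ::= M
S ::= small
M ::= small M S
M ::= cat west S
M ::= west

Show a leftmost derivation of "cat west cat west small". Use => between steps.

S => M   [S ::= M]
M => cat west S   [M ::= cat west S]
cat west S => cat west M   [S ::= M]
cat west M => cat west cat west S   [M ::= cat west S]
cat west cat west S => cat west cat west small   [S ::= small]

S => M => cat west S => cat west M => cat west cat west S => cat west cat west small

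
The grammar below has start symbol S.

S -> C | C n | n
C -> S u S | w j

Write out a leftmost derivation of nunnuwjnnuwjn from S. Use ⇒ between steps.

S ⇒ C ⇒ SuS ⇒ CnuS ⇒ SuSnuS ⇒ CnuSnuS ⇒ SuSnuSnuS ⇒ nuSnuSnuS ⇒ nunnuSnuS ⇒ nunnuCnnuS ⇒ nunnuwjnnuS ⇒ nunnuwjnnuCn ⇒ nunnuwjnnuwjn

S ⇒ C   [S -> C]
C ⇒ SuS   [C -> S u S]
SuS ⇒ CnuS   [S -> C n]
CnuS ⇒ SuSnuS   [C -> S u S]
SuSnuS ⇒ CnuSnuS   [S -> C n]
CnuSnuS ⇒ SuSnuSnuS   [C -> S u S]
SuSnuSnuS ⇒ nuSnuSnuS   [S -> n]
nuSnuSnuS ⇒ nunnuSnuS   [S -> n]
nunnuSnuS ⇒ nunnuCnnuS   [S -> C n]
nunnuCnnuS ⇒ nunnuwjnnuS   [C -> w j]
nunnuwjnnuS ⇒ nunnuwjnnuCn   [S -> C n]
nunnuwjnnuCn ⇒ nunnuwjnnuwjn   [C -> w j]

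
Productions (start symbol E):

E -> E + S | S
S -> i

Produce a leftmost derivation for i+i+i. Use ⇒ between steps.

E⇒E+S⇒E+S+S⇒S+S+S⇒i+S+S⇒i+i+S⇒i+i+i

E ⇒ E+S   [E -> E + S]
E+S ⇒ E+S+S   [E -> E + S]
E+S+S ⇒ S+S+S   [E -> S]
S+S+S ⇒ i+S+S   [S -> i]
i+S+S ⇒ i+i+S   [S -> i]
i+i+S ⇒ i+i+i   [S -> i]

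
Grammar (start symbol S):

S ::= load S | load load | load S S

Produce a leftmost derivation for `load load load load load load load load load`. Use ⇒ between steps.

S ⇒ load S ⇒ load load S S ⇒ load load load S S S ⇒ load load load load load S S ⇒ load load load load load load load S ⇒ load load load load load load load load load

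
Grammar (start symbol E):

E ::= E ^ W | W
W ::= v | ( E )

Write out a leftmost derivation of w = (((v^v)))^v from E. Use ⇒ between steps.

E ⇒ E^W   [E ::= E ^ W]
E^W ⇒ W^W   [E ::= W]
W^W ⇒ (E)^W   [W ::= ( E )]
(E)^W ⇒ (W)^W   [E ::= W]
(W)^W ⇒ ((E))^W   [W ::= ( E )]
((E))^W ⇒ ((W))^W   [E ::= W]
((W))^W ⇒ (((E)))^W   [W ::= ( E )]
(((E)))^W ⇒ (((E^W)))^W   [E ::= E ^ W]
(((E^W)))^W ⇒ (((W^W)))^W   [E ::= W]
(((W^W)))^W ⇒ (((v^W)))^W   [W ::= v]
(((v^W)))^W ⇒ (((v^v)))^W   [W ::= v]
(((v^v)))^W ⇒ (((v^v)))^v   [W ::= v]

E⇒E^W⇒W^W⇒(E)^W⇒(W)^W⇒((E))^W⇒((W))^W⇒(((E)))^W⇒(((E^W)))^W⇒(((W^W)))^W⇒(((v^W)))^W⇒(((v^v)))^W⇒(((v^v)))^v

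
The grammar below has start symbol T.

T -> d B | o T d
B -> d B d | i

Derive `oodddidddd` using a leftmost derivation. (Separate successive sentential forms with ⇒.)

T ⇒ oTd ⇒ ooTdd ⇒ oodBdd ⇒ ooddBddd ⇒ oodddBdddd ⇒ oodddidddd

T ⇒ oTd   [T -> o T d]
oTd ⇒ ooTdd   [T -> o T d]
ooTdd ⇒ oodBdd   [T -> d B]
oodBdd ⇒ ooddBddd   [B -> d B d]
ooddBddd ⇒ oodddBdddd   [B -> d B d]
oodddBdddd ⇒ oodddidddd   [B -> i]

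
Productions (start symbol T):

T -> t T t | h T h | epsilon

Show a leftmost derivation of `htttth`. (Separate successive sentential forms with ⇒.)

T ⇒ hTh   [T -> h T h]
hTh ⇒ htTth   [T -> t T t]
htTth ⇒ httTtth   [T -> t T t]
httTtth ⇒ htttth   [T -> epsilon]

T ⇒ hTh ⇒ htTth ⇒ httTtth ⇒ htttth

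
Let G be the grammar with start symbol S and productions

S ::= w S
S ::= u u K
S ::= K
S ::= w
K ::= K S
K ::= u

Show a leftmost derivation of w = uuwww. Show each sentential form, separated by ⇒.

S ⇒ K   [S ::= K]
K ⇒ KS   [K ::= K S]
KS ⇒ uS   [K ::= u]
uS ⇒ uK   [S ::= K]
uK ⇒ uKS   [K ::= K S]
uKS ⇒ uKSS   [K ::= K S]
uKSS ⇒ uKSSS   [K ::= K S]
uKSSS ⇒ uuSSS   [K ::= u]
uuSSS ⇒ uuwSS   [S ::= w]
uuwSS ⇒ uuwwS   [S ::= w]
uuwwS ⇒ uuwww   [S ::= w]

S ⇒ K ⇒ KS ⇒ uS ⇒ uK ⇒ uKS ⇒ uKSS ⇒ uKSSS ⇒ uuSSS ⇒ uuwSS ⇒ uuwwS ⇒ uuwww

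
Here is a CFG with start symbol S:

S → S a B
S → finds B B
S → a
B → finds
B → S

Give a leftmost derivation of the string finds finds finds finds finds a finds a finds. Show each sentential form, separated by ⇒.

S ⇒ S a B   [S → S a B]
S a B ⇒ S a B a B   [S → S a B]
S a B a B ⇒ finds B B a B a B   [S → finds B B]
finds B B a B a B ⇒ finds S B a B a B   [B → S]
finds S B a B a B ⇒ finds finds B B B a B a B   [S → finds B B]
finds finds B B B a B a B ⇒ finds finds finds B B a B a B   [B → finds]
finds finds finds B B a B a B ⇒ finds finds finds finds B a B a B   [B → finds]
finds finds finds finds B a B a B ⇒ finds finds finds finds finds a B a B   [B → finds]
finds finds finds finds finds a B a B ⇒ finds finds finds finds finds a finds a B   [B → finds]
finds finds finds finds finds a finds a B ⇒ finds finds finds finds finds a finds a finds   [B → finds]

S ⇒ S a B ⇒ S a B a B ⇒ finds B B a B a B ⇒ finds S B a B a B ⇒ finds finds B B B a B a B ⇒ finds finds finds B B a B a B ⇒ finds finds finds finds B a B a B ⇒ finds finds finds finds finds a B a B ⇒ finds finds finds finds finds a finds a B ⇒ finds finds finds finds finds a finds a finds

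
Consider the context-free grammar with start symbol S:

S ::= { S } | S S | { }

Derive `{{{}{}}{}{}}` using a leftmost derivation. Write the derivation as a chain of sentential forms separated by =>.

S => {S}   [S ::= { S }]
{S} => {SS}   [S ::= S S]
{SS} => {SSS}   [S ::= S S]
{SSS} => {{S}SS}   [S ::= { S }]
{{S}SS} => {{SS}SS}   [S ::= S S]
{{SS}SS} => {{{}S}SS}   [S ::= { }]
{{{}S}SS} => {{{}{}}SS}   [S ::= { }]
{{{}{}}SS} => {{{}{}}{}S}   [S ::= { }]
{{{}{}}{}S} => {{{}{}}{}{}}   [S ::= { }]

S => {S} => {SS} => {SSS} => {{S}SS} => {{SS}SS} => {{{}S}SS} => {{{}{}}SS} => {{{}{}}{}S} => {{{}{}}{}{}}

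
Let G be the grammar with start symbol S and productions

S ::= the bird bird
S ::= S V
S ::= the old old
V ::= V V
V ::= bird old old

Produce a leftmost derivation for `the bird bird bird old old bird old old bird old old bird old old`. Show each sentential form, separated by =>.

S => S V   [S ::= S V]
S V => the bird bird V   [S ::= the bird bird]
the bird bird V => the bird bird V V   [V ::= V V]
the bird bird V V => the bird bird V V V   [V ::= V V]
the bird bird V V V => the bird bird bird old old V V   [V ::= bird old old]
the bird bird bird old old V V => the bird bird bird old old bird old old V   [V ::= bird old old]
the bird bird bird old old bird old old V => the bird bird bird old old bird old old V V   [V ::= V V]
the bird bird bird old old bird old old V V => the bird bird bird old old bird old old bird old old V   [V ::= bird old old]
the bird bird bird old old bird old old bird old old V => the bird bird bird old old bird old old bird old old bird old old   [V ::= bird old old]

S => S V => the bird bird V => the bird bird V V => the bird bird V V V => the bird bird bird old old V V => the bird bird bird old old bird old old V => the bird bird bird old old bird old old V V => the bird bird bird old old bird old old bird old old V => the bird bird bird old old bird old old bird old old bird old old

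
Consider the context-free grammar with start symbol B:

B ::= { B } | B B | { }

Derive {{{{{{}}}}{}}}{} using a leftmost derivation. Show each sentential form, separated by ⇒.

B ⇒ BB   [B ::= B B]
BB ⇒ {B}B   [B ::= { B }]
{B}B ⇒ {{B}}B   [B ::= { B }]
{{B}}B ⇒ {{BB}}B   [B ::= B B]
{{BB}}B ⇒ {{{B}B}}B   [B ::= { B }]
{{{B}B}}B ⇒ {{{{B}}B}}B   [B ::= { B }]
{{{{B}}B}}B ⇒ {{{{{B}}}B}}B   [B ::= { B }]
{{{{{B}}}B}}B ⇒ {{{{{{}}}}B}}B   [B ::= { }]
{{{{{{}}}}B}}B ⇒ {{{{{{}}}}{}}}B   [B ::= { }]
{{{{{{}}}}{}}}B ⇒ {{{{{{}}}}{}}}{}   [B ::= { }]

B ⇒ BB ⇒ {B}B ⇒ {{B}}B ⇒ {{BB}}B ⇒ {{{B}B}}B ⇒ {{{{B}}B}}B ⇒ {{{{{B}}}B}}B ⇒ {{{{{{}}}}B}}B ⇒ {{{{{{}}}}{}}}B ⇒ {{{{{{}}}}{}}}{}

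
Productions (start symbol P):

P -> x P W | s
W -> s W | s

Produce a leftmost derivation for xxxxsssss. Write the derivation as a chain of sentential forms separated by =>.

P => xPW => xxPWW => xxxPWWW => xxxxPWWWW => xxxxsWWWW => xxxxssWWW => xxxxsssWW => xxxxssssW => xxxxsssss

P => xPW   [P -> x P W]
xPW => xxPWW   [P -> x P W]
xxPWW => xxxPWWW   [P -> x P W]
xxxPWWW => xxxxPWWWW   [P -> x P W]
xxxxPWWWW => xxxxsWWWW   [P -> s]
xxxxsWWWW => xxxxssWWW   [W -> s]
xxxxssWWW => xxxxsssWW   [W -> s]
xxxxsssWW => xxxxssssW   [W -> s]
xxxxssssW => xxxxsssss   [W -> s]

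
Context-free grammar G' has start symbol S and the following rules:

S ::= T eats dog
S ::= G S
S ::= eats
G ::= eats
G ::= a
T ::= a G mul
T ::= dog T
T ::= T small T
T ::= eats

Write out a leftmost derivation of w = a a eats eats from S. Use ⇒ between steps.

S ⇒ G S ⇒ a S ⇒ a G S ⇒ a a S ⇒ a a G S ⇒ a a eats S ⇒ a a eats eats

S ⇒ G S   [S ::= G S]
G S ⇒ a S   [G ::= a]
a S ⇒ a G S   [S ::= G S]
a G S ⇒ a a S   [G ::= a]
a a S ⇒ a a G S   [S ::= G S]
a a G S ⇒ a a eats S   [G ::= eats]
a a eats S ⇒ a a eats eats   [S ::= eats]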